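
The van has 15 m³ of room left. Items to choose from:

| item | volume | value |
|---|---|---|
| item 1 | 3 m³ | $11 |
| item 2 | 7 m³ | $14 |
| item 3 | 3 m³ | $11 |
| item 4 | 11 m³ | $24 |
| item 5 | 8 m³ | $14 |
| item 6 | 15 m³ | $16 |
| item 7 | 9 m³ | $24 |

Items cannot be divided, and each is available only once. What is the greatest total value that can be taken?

Check high-value combinations within 15 m³:
- item 1+item 3+item 7: volume 3+3+9=15, value 11+11+24=46
- item 1+item 2+item 3: volume 3+7+3=13, value 11+14+11=36
- item 1+item 3+item 5: volume 3+3+8=14, value 11+11+14=36
Best: $46.

$46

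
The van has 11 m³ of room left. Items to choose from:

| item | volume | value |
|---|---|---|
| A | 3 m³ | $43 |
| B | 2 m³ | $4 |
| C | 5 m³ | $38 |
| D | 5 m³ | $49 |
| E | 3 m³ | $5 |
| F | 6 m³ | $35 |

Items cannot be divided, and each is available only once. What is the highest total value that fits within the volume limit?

This is a 0/1 knapsack; check combinations near the capacity.
- A+D+E: volume 3+5+3=11, value 43+49+5=97
- A+B+D: volume 3+2+5=10, value 43+4+49=96
- A+D: volume 3+5=8, value 43+49=92
- C+D: volume 5+5=10, value 38+49=87
- A+C+E: volume 3+5+3=11, value 43+38+5=86
Best: $97.

$97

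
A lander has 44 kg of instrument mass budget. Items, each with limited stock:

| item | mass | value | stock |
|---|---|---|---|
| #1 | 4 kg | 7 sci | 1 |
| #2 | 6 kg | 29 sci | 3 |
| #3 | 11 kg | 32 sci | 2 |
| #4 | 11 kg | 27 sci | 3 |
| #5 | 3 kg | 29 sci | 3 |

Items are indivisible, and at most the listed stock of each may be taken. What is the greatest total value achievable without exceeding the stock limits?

Top feasible selections:
- 1×#1 + 3×#2 + 1×#3 + 3×#5: mass 42, value 213
- 2×#2 + 2×#3 + 3×#5: mass 43, value 209
Best: 213 sci.

213 sci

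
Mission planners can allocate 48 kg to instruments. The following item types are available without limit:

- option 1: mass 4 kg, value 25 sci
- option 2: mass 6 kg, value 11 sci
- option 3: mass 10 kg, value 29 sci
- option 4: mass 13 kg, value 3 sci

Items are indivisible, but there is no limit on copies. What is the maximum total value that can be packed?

300 sci

Best value-per-unit is option 1 at 25/4, and filling with it alone uses mass 12×4=48. No mix of the others beats 12×25 = 300.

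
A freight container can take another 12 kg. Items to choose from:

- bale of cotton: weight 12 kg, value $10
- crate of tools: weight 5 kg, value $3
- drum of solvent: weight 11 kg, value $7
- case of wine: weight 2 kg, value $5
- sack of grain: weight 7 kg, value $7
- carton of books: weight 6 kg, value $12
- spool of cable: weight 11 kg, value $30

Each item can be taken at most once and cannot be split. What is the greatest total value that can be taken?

Check high-value combinations within 12 kg:
- spool of cable: weight 11, value 30
- case of wine+carton of books: weight 2+6=8, value 5+12=17
- crate of tools+carton of books: weight 5+6=11, value 3+12=15
Best: $30.

$30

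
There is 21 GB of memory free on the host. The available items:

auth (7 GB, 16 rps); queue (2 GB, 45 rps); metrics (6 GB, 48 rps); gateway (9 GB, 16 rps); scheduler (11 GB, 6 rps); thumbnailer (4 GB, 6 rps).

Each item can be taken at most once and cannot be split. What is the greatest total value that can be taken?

Check high-value combinations within 21 GB:
- auth+queue+metrics+thumbnailer: memory 7+2+6+4=19, value 16+45+48+6=115
- queue+metrics+gateway+thumbnailer: memory 2+6+9+4=21, value 45+48+16+6=115
- auth+queue+metrics: memory 7+2+6=15, value 16+45+48=109
- queue+metrics+gateway: memory 2+6+9=17, value 45+48+16=109
Best: 115 rps.

115 rps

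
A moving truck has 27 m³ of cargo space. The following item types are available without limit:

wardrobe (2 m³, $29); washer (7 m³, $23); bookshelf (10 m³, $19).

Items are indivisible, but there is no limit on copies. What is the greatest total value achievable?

$377

Best value-per-unit is wardrobe at 29/2, and filling with it alone uses volume 13×2=26. No mix of the others beats 13×29 = 377.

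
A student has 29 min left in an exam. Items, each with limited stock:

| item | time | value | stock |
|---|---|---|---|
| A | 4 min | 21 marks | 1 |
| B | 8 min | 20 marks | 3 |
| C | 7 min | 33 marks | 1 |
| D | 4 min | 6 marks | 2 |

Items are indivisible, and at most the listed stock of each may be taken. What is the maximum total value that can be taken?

Best selections within time 29 and stock limits:
- 1×A + 2×B + 1×C: time 27, value 94
- 1×A + 1×B + 1×C + 2×D: time 27, value 86
- 1×A + 3×B: time 28, value 81
- 1×A + 1×B + 1×C + 1×D: time 23, value 80
Best: 94 marks.

94 marks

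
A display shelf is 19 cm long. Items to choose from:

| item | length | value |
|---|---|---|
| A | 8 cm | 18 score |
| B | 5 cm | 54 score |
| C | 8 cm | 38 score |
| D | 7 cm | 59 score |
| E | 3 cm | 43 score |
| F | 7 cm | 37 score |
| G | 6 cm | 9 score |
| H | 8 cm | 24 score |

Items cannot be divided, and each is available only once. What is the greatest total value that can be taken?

156 score

This is a 0/1 knapsack; check combinations near the capacity.
- B+D+E: length 5+7+3=15, value 54+59+43=156
- B+D+F: length 5+7+7=19, value 54+59+37=150
- C+D+E: length 8+7+3=18, value 38+59+43=140
Best: 156 score.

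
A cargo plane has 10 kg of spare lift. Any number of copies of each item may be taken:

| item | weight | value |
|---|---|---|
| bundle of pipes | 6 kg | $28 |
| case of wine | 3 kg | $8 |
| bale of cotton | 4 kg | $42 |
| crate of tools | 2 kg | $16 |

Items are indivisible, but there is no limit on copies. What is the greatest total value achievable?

Best value-per-unit is bale of cotton at 42/4; filling with it alone gives 2×42 = 84.
Optimal mix: 2×bale of cotton + 1×crate of tools → weight 10, value 100.

$100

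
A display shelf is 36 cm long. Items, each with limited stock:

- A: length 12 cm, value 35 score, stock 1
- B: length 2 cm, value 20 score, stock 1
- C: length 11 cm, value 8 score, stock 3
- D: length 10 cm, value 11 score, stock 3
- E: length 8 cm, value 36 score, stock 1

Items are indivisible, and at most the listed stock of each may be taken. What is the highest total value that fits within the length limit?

102 score

Top feasible selections:
- 1×A + 1×B + 1×D + 1×E: length 32, value 102
- 1×A + 1×B + 1×C + 1×E: length 33, value 99
Best: 102 score.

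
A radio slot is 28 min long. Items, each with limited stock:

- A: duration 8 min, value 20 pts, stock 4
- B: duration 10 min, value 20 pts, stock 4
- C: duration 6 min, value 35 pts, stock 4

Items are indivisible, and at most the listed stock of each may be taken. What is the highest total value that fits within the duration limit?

Best selections within duration 28 and stock limits:
- 4×C: duration 24, value 140
- 1×A + 3×C: duration 26, value 125
Best: 140 pts.

140 pts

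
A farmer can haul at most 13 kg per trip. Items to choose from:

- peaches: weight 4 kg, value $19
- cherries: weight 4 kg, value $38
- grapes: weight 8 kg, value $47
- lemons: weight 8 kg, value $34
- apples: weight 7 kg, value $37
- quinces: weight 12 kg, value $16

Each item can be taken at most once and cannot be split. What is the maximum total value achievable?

$85

Check high-value combinations within 13 kg:
- cherries+grapes: weight 4+8=12, value 38+47=85
- cherries+apples: weight 4+7=11, value 38+37=75
- cherries+lemons: weight 4+8=12, value 38+34=72
- peaches+grapes: weight 4+8=12, value 19+47=66
Best: $85.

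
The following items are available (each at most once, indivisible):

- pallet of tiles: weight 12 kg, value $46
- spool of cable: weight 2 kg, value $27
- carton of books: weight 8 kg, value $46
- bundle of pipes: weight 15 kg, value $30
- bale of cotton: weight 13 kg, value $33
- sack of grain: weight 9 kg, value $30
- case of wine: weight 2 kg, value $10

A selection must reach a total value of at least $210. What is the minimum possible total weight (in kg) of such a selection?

59

Subsets with value ≥ 210, sorted by total weight:
- pallet of tiles+spool of cable+carton of books+bundle of pipes+bale of cotton+sack of grain: weight 59, value 212
- pallet of tiles+spool of cable+carton of books+bundle of pipes+bale of cotton+sack of grain+case of wine: weight 61, value 222
Minimum weight: 59 kg.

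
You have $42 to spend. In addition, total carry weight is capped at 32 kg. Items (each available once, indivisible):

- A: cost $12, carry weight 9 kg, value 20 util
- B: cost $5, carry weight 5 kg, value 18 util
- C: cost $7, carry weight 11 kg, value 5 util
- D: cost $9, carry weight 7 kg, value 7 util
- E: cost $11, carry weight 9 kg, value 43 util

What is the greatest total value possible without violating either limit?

Feasible sets respecting both limits:
- A+B+D+E: cost 37, carry weight 30, value 88
- A+B+E: cost 28, carry weight 23, value 81
- B+C+D+E: cost 32, carry weight 32, value 73
Best: 88 util.

88 util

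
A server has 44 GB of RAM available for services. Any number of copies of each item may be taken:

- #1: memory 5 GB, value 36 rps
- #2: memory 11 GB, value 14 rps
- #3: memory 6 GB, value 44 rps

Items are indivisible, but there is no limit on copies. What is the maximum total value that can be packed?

320 rps

Best value-per-unit is #3 at 44/6; filling with it alone gives 7×44 = 308.
Optimal mix: 4×#1 + 4×#3 → memory 44, value 320.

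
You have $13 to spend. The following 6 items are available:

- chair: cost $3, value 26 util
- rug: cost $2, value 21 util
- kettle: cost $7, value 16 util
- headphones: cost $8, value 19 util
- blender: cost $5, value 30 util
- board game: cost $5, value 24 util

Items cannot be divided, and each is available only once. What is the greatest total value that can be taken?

Check high-value combinations within $13:
- chair+blender+board game: cost 3+5+5=13, value 26+30+24=80
- chair+rug+blender: cost 3+2+5=10, value 26+21+30=77
- rug+blender+board game: cost 2+5+5=12, value 21+30+24=75
- chair+rug+board game: cost 3+2+5=10, value 26+21+24=71
- chair+rug+headphones: cost 3+2+8=13, value 26+21+19=66
Best: 80 util.

80 util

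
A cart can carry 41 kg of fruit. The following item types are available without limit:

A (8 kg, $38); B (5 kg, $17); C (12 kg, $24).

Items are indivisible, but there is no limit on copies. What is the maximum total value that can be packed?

$190

Best value-per-unit is A at 38/8, and filling with it alone uses weight 5×8=40. No mix of the others beats 5×38 = 190.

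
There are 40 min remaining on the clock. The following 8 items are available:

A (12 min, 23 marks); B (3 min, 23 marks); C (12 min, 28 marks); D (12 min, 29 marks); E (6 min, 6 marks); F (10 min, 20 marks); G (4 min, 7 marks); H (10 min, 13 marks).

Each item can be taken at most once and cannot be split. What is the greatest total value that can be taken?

103 marks

Check high-value combinations within 40 min:
- A+B+C+D: time 12+3+12+12=39, value 23+23+28+29=103
- B+C+D+F: time 3+12+12+10=37, value 23+28+29+20=100
- A+B+D+F: time 12+3+12+10=37, value 23+23+29+20=95
- A+B+C+F: time 12+3+12+10=37, value 23+23+28+20=94
- B+C+D+E+G: time 3+12+12+6+4=37, value 23+28+29+6+7=93
Best: 103 marks.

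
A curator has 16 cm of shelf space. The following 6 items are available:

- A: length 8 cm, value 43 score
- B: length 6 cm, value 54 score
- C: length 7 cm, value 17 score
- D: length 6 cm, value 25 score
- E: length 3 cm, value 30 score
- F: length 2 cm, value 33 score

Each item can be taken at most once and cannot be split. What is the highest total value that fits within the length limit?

This is a 0/1 knapsack; check combinations near the capacity.
- A+B+F: length 8+6+2=16, value 43+54+33=130
- B+E+F: length 6+3+2=11, value 54+30+33=117
- B+D+F: length 6+6+2=14, value 54+25+33=112
- B+D+E: length 6+6+3=15, value 54+25+30=109
Best: 130 score.

130 score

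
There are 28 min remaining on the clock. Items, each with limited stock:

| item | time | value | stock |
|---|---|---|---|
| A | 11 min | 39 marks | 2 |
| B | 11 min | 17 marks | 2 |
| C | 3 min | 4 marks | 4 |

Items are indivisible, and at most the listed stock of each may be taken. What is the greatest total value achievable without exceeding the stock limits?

86 marks

Best selections within time 28 and stock limits:
- 2×A + 2×C: time 28, value 86
- 2×A + 1×C: time 25, value 82
- 2×A: time 22, value 78
Best: 86 marks.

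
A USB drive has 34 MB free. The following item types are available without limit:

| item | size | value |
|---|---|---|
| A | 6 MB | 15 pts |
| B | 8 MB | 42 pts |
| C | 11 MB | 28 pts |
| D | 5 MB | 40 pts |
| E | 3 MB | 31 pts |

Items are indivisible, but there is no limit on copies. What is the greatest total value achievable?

Best value-per-unit is E at 31/3, and filling with it alone uses size 11×3=33. No mix of the others beats 11×31 = 341.

341 pts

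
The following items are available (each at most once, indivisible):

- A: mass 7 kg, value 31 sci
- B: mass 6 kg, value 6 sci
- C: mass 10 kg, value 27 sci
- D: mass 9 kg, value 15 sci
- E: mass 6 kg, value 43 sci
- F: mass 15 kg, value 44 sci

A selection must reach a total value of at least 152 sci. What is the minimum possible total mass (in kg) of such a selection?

Subsets with value ≥ 152, sorted by total mass:
- A+C+D+E+F: mass 47, value 160
- A+B+C+D+E+F: mass 53, value 166
Minimum mass: 47 kg.

47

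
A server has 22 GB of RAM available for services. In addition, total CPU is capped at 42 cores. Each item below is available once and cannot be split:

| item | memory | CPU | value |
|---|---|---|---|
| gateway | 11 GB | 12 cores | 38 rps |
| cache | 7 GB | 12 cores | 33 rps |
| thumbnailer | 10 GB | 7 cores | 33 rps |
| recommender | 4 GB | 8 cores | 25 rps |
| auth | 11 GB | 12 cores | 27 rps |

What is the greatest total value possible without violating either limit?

Feasible sets respecting both limits:
- gateway+cache+recommender: memory 22, CPU 32, value 96
- cache+thumbnailer+recommender: memory 21, CPU 27, value 91
- cache+recommender+auth: memory 22, CPU 32, value 85
Best: 96 rps.

96 rps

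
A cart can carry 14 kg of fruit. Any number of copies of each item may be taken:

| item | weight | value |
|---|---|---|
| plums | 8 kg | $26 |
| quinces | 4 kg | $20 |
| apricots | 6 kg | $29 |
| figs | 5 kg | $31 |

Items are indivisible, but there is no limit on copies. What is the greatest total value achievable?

$82

Best value-per-unit is figs at 31/5; filling with it alone gives 2×31 = 62.
Optimal mix: 1×quinces + 2×figs → weight 14, value 82.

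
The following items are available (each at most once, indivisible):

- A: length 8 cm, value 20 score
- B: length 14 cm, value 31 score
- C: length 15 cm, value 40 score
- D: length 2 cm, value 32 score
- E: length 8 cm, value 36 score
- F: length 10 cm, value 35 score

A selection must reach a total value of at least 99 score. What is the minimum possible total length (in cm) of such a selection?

Subsets with value ≥ 99, sorted by total length:
- D+E+F: length 20, value 103
- B+D+E: length 24, value 99
- C+D+E: length 25, value 108
- C+D+F: length 27, value 107
Minimum length: 20 cm.

20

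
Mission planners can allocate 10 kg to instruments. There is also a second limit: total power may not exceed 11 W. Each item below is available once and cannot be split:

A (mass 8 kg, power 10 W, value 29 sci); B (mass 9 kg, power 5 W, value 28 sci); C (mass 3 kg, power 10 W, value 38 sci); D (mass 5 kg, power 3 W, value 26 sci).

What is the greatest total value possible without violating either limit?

38 sci

Feasible sets respecting both limits:
- C: mass 3, power 10, value 38
- A: mass 8, power 10, value 29
- B: mass 9, power 5, value 28
- D: mass 5, power 3, value 26
Best: 38 sci.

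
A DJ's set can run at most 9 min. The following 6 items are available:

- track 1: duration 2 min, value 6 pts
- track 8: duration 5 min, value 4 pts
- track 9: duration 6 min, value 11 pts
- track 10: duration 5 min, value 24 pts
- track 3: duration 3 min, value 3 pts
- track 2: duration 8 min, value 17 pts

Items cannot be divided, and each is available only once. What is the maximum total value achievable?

Check high-value combinations within 9 min:
- track 1+track 10: duration 2+5=7, value 6+24=30
- track 10+track 3: duration 5+3=8, value 24+3=27
- track 10: duration 5, value 24
- track 1+track 9: duration 2+6=8, value 6+11=17
- track 2: duration 8, value 17
Best: 30 pts.

30 pts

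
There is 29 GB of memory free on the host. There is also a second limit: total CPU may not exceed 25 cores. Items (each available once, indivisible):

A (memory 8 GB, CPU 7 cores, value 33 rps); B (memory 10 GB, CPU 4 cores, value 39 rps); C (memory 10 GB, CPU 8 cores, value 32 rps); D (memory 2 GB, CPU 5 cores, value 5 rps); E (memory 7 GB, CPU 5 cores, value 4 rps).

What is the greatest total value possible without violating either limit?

104 rps

Feasible sets respecting both limits:
- A+B+C: memory 28, CPU 19, value 104
- A+B+D+E: memory 27, CPU 21, value 81
- B+C+D+E: memory 29, CPU 22, value 80
- A+B+D: memory 20, CPU 16, value 77
Best: 104 rps.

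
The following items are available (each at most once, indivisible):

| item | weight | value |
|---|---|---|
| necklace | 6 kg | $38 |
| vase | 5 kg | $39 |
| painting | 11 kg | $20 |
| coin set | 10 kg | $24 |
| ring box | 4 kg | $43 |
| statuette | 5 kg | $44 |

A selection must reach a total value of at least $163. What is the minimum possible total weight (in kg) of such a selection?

20

Subsets with value ≥ 163, sorted by total weight:
- necklace+vase+ring box+statuette: weight 20, value 164
- necklace+vase+coin set+ring box+statuette: weight 30, value 188
- necklace+vase+painting+ring box+statuette: weight 31, value 184
- vase+painting+coin set+ring box+statuette: weight 35, value 170
Minimum weight: 20 kg.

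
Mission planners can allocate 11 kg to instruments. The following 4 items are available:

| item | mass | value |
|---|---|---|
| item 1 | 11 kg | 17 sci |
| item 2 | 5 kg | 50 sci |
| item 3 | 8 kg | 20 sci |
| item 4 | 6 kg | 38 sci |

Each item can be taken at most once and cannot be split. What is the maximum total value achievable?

Check high-value combinations within 11 kg:
- item 2+item 4: mass 5+6=11, value 50+38=88
- item 2: mass 5, value 50
- item 4: mass 6, value 38
- item 3: mass 8, value 20
- item 1: mass 11, value 17
Best: 88 sci.

88 sci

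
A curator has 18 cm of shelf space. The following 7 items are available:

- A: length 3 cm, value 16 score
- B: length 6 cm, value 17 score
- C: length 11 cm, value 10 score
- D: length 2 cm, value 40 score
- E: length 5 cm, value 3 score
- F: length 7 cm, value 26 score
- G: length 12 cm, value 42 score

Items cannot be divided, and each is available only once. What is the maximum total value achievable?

99 score

Check high-value combinations within 18 cm:
- A+B+D+F: length 3+6+2+7=18, value 16+17+40+26=99
- A+D+G: length 3+2+12=17, value 16+40+42=98
- A+D+E+F: length 3+2+5+7=17, value 16+40+3+26=85
- B+D+F: length 6+2+7=15, value 17+40+26=83
Best: 99 score.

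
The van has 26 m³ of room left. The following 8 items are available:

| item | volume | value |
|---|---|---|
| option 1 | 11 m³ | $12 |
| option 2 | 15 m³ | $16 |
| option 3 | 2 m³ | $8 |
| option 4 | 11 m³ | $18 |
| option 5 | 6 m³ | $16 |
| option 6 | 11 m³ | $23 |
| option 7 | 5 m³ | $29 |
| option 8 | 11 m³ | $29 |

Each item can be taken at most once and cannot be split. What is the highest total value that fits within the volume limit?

Check high-value combinations within 26 m³:
- option 3+option 5+option 7+option 8: volume 2+6+5+11=24, value 8+16+29+29=82
- option 3+option 5+option 6+option 7: volume 2+6+11+5=24, value 8+16+23+29=76
- option 5+option 7+option 8: volume 6+5+11=22, value 16+29+29=74
- option 3+option 4+option 5+option 7: volume 2+11+6+5=24, value 8+18+16+29=71
Best: $82.

$82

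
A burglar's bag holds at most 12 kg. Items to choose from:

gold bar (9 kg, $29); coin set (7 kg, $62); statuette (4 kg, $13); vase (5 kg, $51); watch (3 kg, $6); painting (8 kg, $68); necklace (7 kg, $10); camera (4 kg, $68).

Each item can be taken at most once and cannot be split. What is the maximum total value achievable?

$136

Check high-value combinations within 12 kg:
- painting+camera: weight 8+4=12, value 68+68=136
- coin set+camera: weight 7+4=11, value 62+68=130
- vase+watch+camera: weight 5+3+4=12, value 51+6+68=125
- vase+camera: weight 5+4=9, value 51+68=119
Best: $136.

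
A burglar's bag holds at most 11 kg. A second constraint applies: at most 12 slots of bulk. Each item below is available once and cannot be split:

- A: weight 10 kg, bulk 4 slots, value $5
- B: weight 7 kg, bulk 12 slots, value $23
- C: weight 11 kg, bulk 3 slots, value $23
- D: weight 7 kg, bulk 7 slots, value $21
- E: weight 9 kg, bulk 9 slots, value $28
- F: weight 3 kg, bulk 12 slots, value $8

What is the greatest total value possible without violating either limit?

Feasible sets respecting both limits:
- E: weight 9, bulk 9, value 28
- B: weight 7, bulk 12, value 23
- C: weight 11, bulk 3, value 23
Best: $28.

$28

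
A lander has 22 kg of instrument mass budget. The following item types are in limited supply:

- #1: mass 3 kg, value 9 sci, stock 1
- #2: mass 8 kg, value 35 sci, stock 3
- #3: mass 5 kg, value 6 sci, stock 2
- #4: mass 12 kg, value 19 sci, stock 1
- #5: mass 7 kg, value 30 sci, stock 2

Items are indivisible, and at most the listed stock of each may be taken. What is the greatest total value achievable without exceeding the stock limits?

95 sci

Best selections within mass 22 and stock limits:
- 1×#2 + 2×#5: mass 22, value 95
- 1×#1 + 2×#2: mass 19, value 79
- 2×#2 + 1×#3: mass 21, value 76
Best: 95 sci.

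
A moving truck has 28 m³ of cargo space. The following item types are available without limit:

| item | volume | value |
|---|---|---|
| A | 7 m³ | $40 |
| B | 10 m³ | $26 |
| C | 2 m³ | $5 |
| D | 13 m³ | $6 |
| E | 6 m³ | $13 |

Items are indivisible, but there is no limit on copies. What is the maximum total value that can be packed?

$160

Best value-per-unit is A at 40/7, and filling with it alone uses volume 4×7=28. No mix of the others beats 4×40 = 160.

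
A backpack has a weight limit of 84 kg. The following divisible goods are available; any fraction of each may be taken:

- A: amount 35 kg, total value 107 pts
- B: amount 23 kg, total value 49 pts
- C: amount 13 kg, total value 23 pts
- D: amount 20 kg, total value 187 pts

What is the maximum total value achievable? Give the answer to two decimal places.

Take in order of value per unit:
- D (187/20 per unit): all 20 → value 187, running total 187.00
- A (107/35 per unit): all 35 → value 107, running total 294.00
- B (49/23 per unit): all 23 → value 49, running total 343.00
- C (23/13 per unit): 6 of 13 → value 6×23/13 = 10.6154, running total 353.62
Total 353.62.

353.62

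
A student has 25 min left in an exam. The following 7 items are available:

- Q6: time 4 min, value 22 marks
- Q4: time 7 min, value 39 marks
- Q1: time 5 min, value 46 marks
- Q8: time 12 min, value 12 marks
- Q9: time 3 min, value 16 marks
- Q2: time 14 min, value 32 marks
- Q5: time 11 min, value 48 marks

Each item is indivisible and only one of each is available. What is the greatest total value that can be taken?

Check high-value combinations within 25 min:
- Q4+Q1+Q5: time 7+5+11=23, value 39+46+48=133
- Q6+Q1+Q9+Q5: time 4+5+3+11=23, value 22+46+16+48=132
- Q6+Q4+Q9+Q5: time 4+7+3+11=25, value 22+39+16+48=125
- Q6+Q4+Q1+Q9: time 4+7+5+3=19, value 22+39+46+16=123
- Q6+Q1+Q5: time 4+5+11=20, value 22+46+48=116
Best: 133 marks.

133 marks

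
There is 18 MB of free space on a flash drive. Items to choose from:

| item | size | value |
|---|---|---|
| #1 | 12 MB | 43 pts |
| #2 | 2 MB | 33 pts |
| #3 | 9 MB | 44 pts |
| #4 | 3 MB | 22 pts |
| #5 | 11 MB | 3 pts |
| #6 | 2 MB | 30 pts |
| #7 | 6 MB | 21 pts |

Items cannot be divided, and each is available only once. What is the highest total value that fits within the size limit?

129 pts

Check high-value combinations within 18 MB:
- #2+#3+#4+#6: size 2+9+3+2=16, value 33+44+22+30=129
- #2+#3+#6: size 2+9+2=13, value 33+44+30=107
- #2+#4+#6+#7: size 2+3+2+6=13, value 33+22+30+21=106
- #1+#2+#6: size 12+2+2=16, value 43+33+30=106
Best: 129 pts.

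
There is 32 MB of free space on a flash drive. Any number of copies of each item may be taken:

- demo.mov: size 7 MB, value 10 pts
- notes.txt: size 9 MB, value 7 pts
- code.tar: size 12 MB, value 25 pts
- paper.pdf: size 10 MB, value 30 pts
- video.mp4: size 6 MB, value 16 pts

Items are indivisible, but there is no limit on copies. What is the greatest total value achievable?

92 pts

Best value-per-unit is paper.pdf at 30/10; filling with it alone gives 3×30 = 90.
Optimal mix: 2×paper.pdf + 2×video.mp4 → size 32, value 92.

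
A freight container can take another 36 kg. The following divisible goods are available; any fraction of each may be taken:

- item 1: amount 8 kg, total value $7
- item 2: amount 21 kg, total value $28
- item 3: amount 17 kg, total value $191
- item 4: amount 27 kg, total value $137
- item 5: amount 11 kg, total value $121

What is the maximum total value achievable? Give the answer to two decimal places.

Take in order of value per unit:
- item 3 (191/17 per unit): all 17 → value 191, running total 191.00
- item 5 (121/11 per unit): all 11 → value 121, running total 312.00
- item 4 (137/27 per unit): 8 of 27 → value 8×137/27 = 40.5926, running total 352.59
Total 352.59.

352.59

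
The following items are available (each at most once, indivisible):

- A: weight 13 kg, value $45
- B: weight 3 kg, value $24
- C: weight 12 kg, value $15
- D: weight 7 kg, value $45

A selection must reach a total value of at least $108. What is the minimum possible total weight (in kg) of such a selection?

23

Subsets with value ≥ 108, sorted by total weight:
- A+B+D: weight 23, value 114
- A+B+C+D: weight 35, value 129
Minimum weight: 23 kg.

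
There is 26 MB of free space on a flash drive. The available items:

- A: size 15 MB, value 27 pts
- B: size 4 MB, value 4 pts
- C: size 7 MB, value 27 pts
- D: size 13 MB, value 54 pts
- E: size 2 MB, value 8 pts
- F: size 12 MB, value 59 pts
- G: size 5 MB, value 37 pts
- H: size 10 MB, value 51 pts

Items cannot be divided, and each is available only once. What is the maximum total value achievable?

131 pts

This is a 0/1 knapsack; check combinations near the capacity.
- C+E+F+G: size 7+2+12+5=26, value 27+8+59+37=131
- C+F+G: size 7+12+5=24, value 27+59+37=123
- C+E+G+H: size 7+2+5+10=24, value 27+8+37+51=123
Best: 131 pts.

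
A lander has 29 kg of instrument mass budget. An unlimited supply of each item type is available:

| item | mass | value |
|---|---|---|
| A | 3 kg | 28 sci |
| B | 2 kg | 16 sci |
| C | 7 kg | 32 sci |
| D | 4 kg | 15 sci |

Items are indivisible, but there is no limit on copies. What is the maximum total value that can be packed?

268 sci

Best value-per-unit is A at 28/3; filling with it alone gives 9×28 = 252.
Optimal mix: 9×A + 1×B → mass 29, value 268.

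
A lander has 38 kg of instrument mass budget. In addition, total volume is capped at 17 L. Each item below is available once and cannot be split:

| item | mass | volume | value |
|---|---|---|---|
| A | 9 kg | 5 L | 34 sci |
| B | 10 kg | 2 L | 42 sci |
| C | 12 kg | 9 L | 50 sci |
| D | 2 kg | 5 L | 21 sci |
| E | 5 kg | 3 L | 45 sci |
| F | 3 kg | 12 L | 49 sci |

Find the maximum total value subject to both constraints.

Feasible sets respecting both limits:
- A+B+D+E: mass 26, volume 15, value 142
- B+C+E: mass 27, volume 14, value 137
- B+E+F: mass 18, volume 17, value 136
- A+C+E: mass 26, volume 17, value 129
Best: 142 sci.

142 sci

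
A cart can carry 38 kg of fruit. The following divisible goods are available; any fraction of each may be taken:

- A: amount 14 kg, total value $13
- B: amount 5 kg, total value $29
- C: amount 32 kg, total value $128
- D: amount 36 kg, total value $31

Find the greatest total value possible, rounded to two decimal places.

157.93

Take in order of value per unit:
- B (29/5 per unit): all 5 → value 29, running total 29.00
- C (128/32 per unit): all 32 → value 128, running total 157.00
- A (13/14 per unit): 1 of 14 → value 1×13/14 = 0.9286, running total 157.93
Total 157.93.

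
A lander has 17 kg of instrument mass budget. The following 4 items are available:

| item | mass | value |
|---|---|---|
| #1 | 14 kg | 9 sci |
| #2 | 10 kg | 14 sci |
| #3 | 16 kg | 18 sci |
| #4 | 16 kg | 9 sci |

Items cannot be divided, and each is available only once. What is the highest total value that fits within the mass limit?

18 sci

Check high-value combinations within 17 kg:
- #3: mass 16, value 18
- #2: mass 10, value 14
- #1: mass 14, value 9
- #4: mass 16, value 9
Best: 18 sci.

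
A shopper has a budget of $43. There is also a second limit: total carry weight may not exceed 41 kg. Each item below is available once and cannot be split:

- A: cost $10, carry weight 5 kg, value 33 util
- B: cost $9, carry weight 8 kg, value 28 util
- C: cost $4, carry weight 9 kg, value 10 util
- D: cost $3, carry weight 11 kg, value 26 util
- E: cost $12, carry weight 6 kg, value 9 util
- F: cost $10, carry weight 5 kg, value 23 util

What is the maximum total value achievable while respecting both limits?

120 util

Feasible sets respecting both limits:
- A+B+C+D+F: cost 36, carry weight 38, value 120
- A+B+D+F: cost 32, carry weight 29, value 110
- A+B+C+D+E: cost 38, carry weight 39, value 106
- A+C+D+E+F: cost 39, carry weight 36, value 101
Best: 120 util.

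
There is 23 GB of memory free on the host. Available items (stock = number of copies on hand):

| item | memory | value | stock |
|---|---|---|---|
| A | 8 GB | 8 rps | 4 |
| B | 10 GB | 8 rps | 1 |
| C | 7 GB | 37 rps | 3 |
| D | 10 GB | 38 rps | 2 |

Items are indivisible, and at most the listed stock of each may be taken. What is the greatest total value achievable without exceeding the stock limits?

Best selections within memory 23 and stock limits:
- 3×C: memory 21, value 111
- 1×A + 2×C: memory 22, value 82
- 2×D: memory 20, value 76
- 1×C + 1×D: memory 17, value 75
Best: 111 rps.

111 rps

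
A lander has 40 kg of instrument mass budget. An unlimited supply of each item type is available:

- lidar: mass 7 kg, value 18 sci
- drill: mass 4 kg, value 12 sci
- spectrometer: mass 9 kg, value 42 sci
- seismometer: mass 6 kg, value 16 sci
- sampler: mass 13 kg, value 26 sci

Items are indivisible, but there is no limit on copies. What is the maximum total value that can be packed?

180 sci

Best value-per-unit is spectrometer at 42/9; filling with it alone gives 4×42 = 168.
Optimal mix: 1×drill + 4×spectrometer → mass 40, value 180.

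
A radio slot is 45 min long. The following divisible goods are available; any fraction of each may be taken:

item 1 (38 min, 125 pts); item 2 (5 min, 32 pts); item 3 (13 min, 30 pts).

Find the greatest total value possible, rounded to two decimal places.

161.62

Take in order of value per unit:
- item 2 (32/5 per unit): all 5 → value 32, running total 32.00
- item 1 (125/38 per unit): all 38 → value 125, running total 157.00
- item 3 (30/13 per unit): 2 of 13 → value 2×30/13 = 4.6154, running total 161.62
Total 161.62.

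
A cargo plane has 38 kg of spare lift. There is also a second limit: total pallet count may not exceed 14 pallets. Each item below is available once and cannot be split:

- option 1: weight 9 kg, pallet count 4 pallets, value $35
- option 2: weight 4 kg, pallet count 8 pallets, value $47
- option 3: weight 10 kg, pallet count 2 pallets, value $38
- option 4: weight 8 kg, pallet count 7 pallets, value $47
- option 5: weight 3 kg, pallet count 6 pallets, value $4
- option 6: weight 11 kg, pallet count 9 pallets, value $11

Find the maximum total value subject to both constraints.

Feasible sets respecting both limits:
- option 1+option 2+option 3: weight 23, pallet count 14, value 120
- option 1+option 3+option 4: weight 27, pallet count 13, value 120
- option 2+option 3: weight 14, pallet count 10, value 85
Best: $120.

$120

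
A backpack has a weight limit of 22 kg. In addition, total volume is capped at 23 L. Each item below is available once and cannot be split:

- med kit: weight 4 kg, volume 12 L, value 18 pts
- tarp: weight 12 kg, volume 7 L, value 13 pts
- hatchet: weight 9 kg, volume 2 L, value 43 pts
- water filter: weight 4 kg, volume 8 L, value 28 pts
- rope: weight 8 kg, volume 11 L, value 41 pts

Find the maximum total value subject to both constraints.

Feasible sets respecting both limits:
- hatchet+water filter+rope: weight 21, volume 21, value 112
- med kit+hatchet+water filter: weight 17, volume 22, value 89
- hatchet+rope: weight 17, volume 13, value 84
- hatchet+water filter: weight 13, volume 10, value 71
Best: 112 pts.

112 pts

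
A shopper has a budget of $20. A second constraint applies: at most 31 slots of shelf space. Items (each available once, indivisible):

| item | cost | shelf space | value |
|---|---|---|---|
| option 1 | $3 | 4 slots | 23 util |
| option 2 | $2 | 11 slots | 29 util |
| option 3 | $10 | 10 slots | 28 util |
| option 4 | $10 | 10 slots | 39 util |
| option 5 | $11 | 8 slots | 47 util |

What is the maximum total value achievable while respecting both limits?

Feasible sets respecting both limits:
- option 1+option 2+option 5: cost 16, shelf space 23, value 99
- option 1+option 2+option 4: cost 15, shelf space 25, value 91
- option 1+option 2+option 3: cost 15, shelf space 25, value 80
- option 2+option 5: cost 13, shelf space 19, value 76
Best: 99 util.

99 util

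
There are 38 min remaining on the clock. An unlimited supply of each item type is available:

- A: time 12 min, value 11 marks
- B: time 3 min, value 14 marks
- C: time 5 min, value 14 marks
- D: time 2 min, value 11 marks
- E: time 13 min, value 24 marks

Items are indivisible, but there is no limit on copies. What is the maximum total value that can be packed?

209 marks

Best value-per-unit is D at 11/2, and filling with it alone uses time 19×2=38. No mix of the others beats 19×11 = 209.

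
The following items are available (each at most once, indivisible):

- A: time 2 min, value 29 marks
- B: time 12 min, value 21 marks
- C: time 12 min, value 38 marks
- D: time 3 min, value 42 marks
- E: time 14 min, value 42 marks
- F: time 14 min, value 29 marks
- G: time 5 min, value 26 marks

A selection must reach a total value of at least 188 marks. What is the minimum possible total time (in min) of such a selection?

Subsets with value ≥ 188, sorted by total time:
- A+B+C+D+E+G: time 48, value 198
- A+C+D+E+F+G: time 50, value 206
- A+B+D+E+F+G: time 50, value 189
- A+B+C+D+E+F: time 57, value 201
Minimum time: 48 min.

48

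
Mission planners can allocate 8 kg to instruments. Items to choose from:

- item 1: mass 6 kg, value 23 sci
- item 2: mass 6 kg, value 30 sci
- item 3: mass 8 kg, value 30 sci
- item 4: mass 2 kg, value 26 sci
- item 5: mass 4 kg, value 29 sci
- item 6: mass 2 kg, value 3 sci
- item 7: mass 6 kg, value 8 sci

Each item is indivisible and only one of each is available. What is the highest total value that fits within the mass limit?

58 sci

Check high-value combinations within 8 kg:
- item 4+item 5+item 6: mass 2+4+2=8, value 26+29+3=58
- item 2+item 4: mass 6+2=8, value 30+26=56
- item 4+item 5: mass 2+4=6, value 26+29=55
- item 1+item 4: mass 6+2=8, value 23+26=49
Best: 58 sci.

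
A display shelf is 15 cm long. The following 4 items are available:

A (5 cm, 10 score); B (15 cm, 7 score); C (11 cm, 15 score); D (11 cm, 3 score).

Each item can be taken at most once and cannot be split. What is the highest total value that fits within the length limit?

Check high-value combinations within 15 cm:
- C: length 11, value 15
- A: length 5, value 10
- B: length 15, value 7
- D: length 11, value 3
Best: 15 score.

15 score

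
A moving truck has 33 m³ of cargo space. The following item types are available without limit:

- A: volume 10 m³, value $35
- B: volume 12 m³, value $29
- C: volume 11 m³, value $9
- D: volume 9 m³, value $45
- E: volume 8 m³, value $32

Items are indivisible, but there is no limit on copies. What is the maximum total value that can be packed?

Best value-per-unit is D at 45/9; filling with it alone gives 3×45 = 135.
Optimal mix: 1×D + 3×E → volume 33, value 141.

$141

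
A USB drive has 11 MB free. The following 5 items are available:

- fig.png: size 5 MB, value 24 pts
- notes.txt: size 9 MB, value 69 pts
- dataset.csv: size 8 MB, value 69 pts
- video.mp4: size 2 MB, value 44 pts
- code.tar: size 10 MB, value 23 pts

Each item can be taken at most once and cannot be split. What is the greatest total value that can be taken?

113 pts

Check high-value combinations within 11 MB:
- dataset.csv+video.mp4: size 8+2=10, value 69+44=113
- notes.txt+video.mp4: size 9+2=11, value 69+44=113
- dataset.csv: size 8, value 69
- notes.txt: size 9, value 69
- fig.png+video.mp4: size 5+2=7, value 24+44=68
Best: 113 pts.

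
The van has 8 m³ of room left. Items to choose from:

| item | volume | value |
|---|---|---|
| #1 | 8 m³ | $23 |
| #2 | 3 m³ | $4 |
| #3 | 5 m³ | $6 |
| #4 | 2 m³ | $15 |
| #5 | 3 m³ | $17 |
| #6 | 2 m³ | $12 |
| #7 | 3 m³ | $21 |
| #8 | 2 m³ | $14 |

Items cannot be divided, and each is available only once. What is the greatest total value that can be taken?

$53

Check high-value combinations within 8 m³:
- #4+#5+#7: volume 2+3+3=8, value 15+17+21=53
- #5+#7+#8: volume 3+3+2=8, value 17+21+14=52
- #4+#7+#8: volume 2+3+2=7, value 15+21+14=50
- #5+#6+#7: volume 3+2+3=8, value 17+12+21=50
Best: $53.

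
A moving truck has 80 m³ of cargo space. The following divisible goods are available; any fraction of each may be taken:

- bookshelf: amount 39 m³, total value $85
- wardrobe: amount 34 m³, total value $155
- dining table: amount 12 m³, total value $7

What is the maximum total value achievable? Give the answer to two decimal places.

Take in order of value per unit:
- wardrobe (155/34 per unit): all 34 → value 155, running total 155.00
- bookshelf (85/39 per unit): all 39 → value 85, running total 240.00
- dining table (7/12 per unit): 7 of 12 → value 7×7/12 = 4.0833, running total 244.08
Total 244.08.

244.08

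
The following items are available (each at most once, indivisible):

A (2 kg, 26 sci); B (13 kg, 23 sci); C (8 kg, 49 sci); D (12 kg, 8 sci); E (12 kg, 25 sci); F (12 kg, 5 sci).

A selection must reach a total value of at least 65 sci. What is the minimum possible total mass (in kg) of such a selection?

Subsets with value ≥ 65, sorted by total mass:
- A+C: mass 10, value 75
- C+E: mass 20, value 74
Minimum mass: 10 kg.

10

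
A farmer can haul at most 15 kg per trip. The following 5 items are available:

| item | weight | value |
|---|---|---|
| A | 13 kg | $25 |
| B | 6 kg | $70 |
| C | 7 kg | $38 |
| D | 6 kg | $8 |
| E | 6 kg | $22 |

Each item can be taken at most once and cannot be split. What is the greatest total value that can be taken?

This is a 0/1 knapsack; check combinations near the capacity.
- B+C: weight 6+7=13, value 70+38=108
- B+E: weight 6+6=12, value 70+22=92
- B+D: weight 6+6=12, value 70+8=78
Best: $108.

$108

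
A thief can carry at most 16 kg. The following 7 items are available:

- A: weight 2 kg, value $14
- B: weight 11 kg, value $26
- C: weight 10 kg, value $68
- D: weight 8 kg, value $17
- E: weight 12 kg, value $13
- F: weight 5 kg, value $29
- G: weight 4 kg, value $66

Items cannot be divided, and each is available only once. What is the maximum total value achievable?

Check high-value combinations within 16 kg:
- A+C+G: weight 2+10+4=16, value 14+68+66=148
- C+G: weight 10+4=14, value 68+66=134
- A+F+G: weight 2+5+4=11, value 14+29+66=109
Best: $148.

$148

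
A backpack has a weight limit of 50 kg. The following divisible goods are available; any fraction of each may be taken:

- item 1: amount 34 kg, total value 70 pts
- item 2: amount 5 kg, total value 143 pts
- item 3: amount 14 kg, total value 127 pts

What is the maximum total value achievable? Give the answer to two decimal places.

Take in order of value per unit:
- item 2 (143/5 per unit): all 5 → value 143, running total 143.00
- item 3 (127/14 per unit): all 14 → value 127, running total 270.00
- item 1 (70/34 per unit): 31 of 34 → value 31×70/34 = 63.8235, running total 333.82
Total 333.82.

333.82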